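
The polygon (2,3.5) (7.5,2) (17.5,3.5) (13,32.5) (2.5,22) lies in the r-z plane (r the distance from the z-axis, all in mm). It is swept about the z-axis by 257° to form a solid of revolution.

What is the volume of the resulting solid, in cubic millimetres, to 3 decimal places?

Profile (r,z), 5 vertices: (2,3.5) (7.5,2) (17.5,3.5) (13,32.5) (2.5,22)
edge 0: (2,3.5)→(7.5,2)  cross = 2·2 − 7.5·3.5 = -22.2500; (r_i+r_j)·cross = 9.5·-22.2500 = -211.3750
edge 1: (7.5,2)→(17.5,3.5)  cross = 7.5·3.5 − 17.5·2 = -8.7500; (r_i+r_j)·cross = 25·-8.7500 = -218.7500
edge 2: (17.5,3.5)→(13,32.5)  cross = 17.5·32.5 − 13·3.5 = 523.2500; (r_i+r_j)·cross = 30.5·523.2500 = 15959.1250
edge 3: (13,32.5)→(2.5,22)  cross = 13·22 − 2.5·32.5 = 204.7500; (r_i+r_j)·cross = 15.5·204.7500 = 3173.6250
edge 4: (2.5,22)→(2,3.5)  cross = 2.5·3.5 − 2·22 = -35.2500; (r_i+r_j)·cross = 4.5·-35.2500 = -158.6250
Σcross = 661.7500 → A = |Σcross|/2 = 330.8750 mm²
Σ(r_i+r_j)·cross = 18544.0000 → first moment M = |Σ|/6 = 3090.6667
R_c = M/A = 3090.6667/330.8750 = 9.3409 mm
θ = 257° = 4.485496 rad
V = θ·R_c·A = 4.485496·9.3409·330.8750 = 13863.174 mm³

Volume = 13863.174 mm³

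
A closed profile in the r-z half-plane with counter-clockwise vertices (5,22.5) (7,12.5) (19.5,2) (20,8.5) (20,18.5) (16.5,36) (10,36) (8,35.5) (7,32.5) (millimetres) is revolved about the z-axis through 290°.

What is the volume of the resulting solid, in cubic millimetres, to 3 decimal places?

Profile (r,z), 9 vertices: (5,22.5) (7,12.5) (19.5,2) (20,8.5) (20,18.5) (16.5,36) (10,36) (8,35.5) (7,32.5)
edge 0: (5,22.5)→(7,12.5)  cross = 5·12.5 − 7·22.5 = -95.0000; (r_i+r_j)·cross = 12·-95.0000 = -1140.0000
edge 1: (7,12.5)→(19.5,2)  cross = 7·2 − 19.5·12.5 = -229.7500; (r_i+r_j)·cross = 26.5·-229.7500 = -6088.3750
edge 2: (19.5,2)→(20,8.5)  cross = 19.5·8.5 − 20·2 = 125.7500; (r_i+r_j)·cross = 39.5·125.7500 = 4967.1250
edge 3: (20,8.5)→(20,18.5)  cross = 20·18.5 − 20·8.5 = 200.0000; (r_i+r_j)·cross = 40·200.0000 = 8000.0000
edge 4: (20,18.5)→(16.5,36)  cross = 20·36 − 16.5·18.5 = 414.7500; (r_i+r_j)·cross = 36.5·414.7500 = 15138.3750
edge 5: (16.5,36)→(10,36)  cross = 16.5·36 − 10·36 = 234.0000; (r_i+r_j)·cross = 26.5·234.0000 = 6201.0000
edge 6: (10,36)→(8,35.5)  cross = 10·35.5 − 8·36 = 67.0000; (r_i+r_j)·cross = 18·67.0000 = 1206.0000
edge 7: (8,35.5)→(7,32.5)  cross = 8·32.5 − 7·35.5 = 11.5000; (r_i+r_j)·cross = 15·11.5000 = 172.5000
edge 8: (7,32.5)→(5,22.5)  cross = 7·22.5 − 5·32.5 = -5.0000; (r_i+r_j)·cross = 12·-5.0000 = -60.0000
Σcross = 723.2500 → A = |Σcross|/2 = 361.6250 mm²
Σ(r_i+r_j)·cross = 28396.6250 → first moment M = |Σ|/6 = 4732.7708
R_c = M/A = 4732.7708/361.6250 = 13.0875 mm
θ = 290° = 5.061455 rad
V = θ·R_c·A = 5.061455·13.0875·361.6250 = 23954.706 mm³

Volume = 23954.706 mm³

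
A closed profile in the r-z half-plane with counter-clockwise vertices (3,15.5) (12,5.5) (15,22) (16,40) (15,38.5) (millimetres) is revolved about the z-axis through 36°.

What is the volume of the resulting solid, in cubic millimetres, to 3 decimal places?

Volume = 1324.495 mm³

Profile (r,z), 5 vertices: (3,15.5) (12,5.5) (15,22) (16,40) (15,38.5)
edge 0: (3,15.5)→(12,5.5)  cross = 3·5.5 − 12·15.5 = -169.5000; (r_i+r_j)·cross = 15·-169.5000 = -2542.5000
edge 1: (12,5.5)→(15,22)  cross = 12·22 − 15·5.5 = 181.5000; (r_i+r_j)·cross = 27·181.5000 = 4900.5000
edge 2: (15,22)→(16,40)  cross = 15·40 − 16·22 = 248.0000; (r_i+r_j)·cross = 31·248.0000 = 7688.0000
edge 3: (16,40)→(15,38.5)  cross = 16·38.5 − 15·40 = 16.0000; (r_i+r_j)·cross = 31·16.0000 = 496.0000
edge 4: (15,38.5)→(3,15.5)  cross = 15·15.5 − 3·38.5 = 117.0000; (r_i+r_j)·cross = 18·117.0000 = 2106.0000
Σcross = 393.0000 → A = |Σcross|/2 = 196.5000 mm²
Σ(r_i+r_j)·cross = 12648.0000 → first moment M = |Σ|/6 = 2108.0000
R_c = M/A = 2108.0000/196.5000 = 10.7277 mm
θ = 36° = 0.628319 rad
V = θ·R_c·A = 0.628319·10.7277·196.5000 = 1324.495 mm³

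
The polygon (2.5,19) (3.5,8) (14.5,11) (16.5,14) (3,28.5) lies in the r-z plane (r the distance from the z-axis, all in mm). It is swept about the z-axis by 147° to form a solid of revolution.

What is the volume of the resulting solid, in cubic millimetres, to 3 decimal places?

Volume = 3106.555 mm³

Profile (r,z), 5 vertices: (2.5,19) (3.5,8) (14.5,11) (16.5,14) (3,28.5)
edge 0: (2.5,19)→(3.5,8)  cross = 2.5·8 − 3.5·19 = -46.5000; (r_i+r_j)·cross = 6·-46.5000 = -279.0000
edge 1: (3.5,8)→(14.5,11)  cross = 3.5·11 − 14.5·8 = -77.5000; (r_i+r_j)·cross = 18·-77.5000 = -1395.0000
edge 2: (14.5,11)→(16.5,14)  cross = 14.5·14 − 16.5·11 = 21.5000; (r_i+r_j)·cross = 31·21.5000 = 666.5000
edge 3: (16.5,14)→(3,28.5)  cross = 16.5·28.5 − 3·14 = 428.2500; (r_i+r_j)·cross = 19.5·428.2500 = 8350.8750
edge 4: (3,28.5)→(2.5,19)  cross = 3·19 − 2.5·28.5 = -14.2500; (r_i+r_j)·cross = 5.5·-14.2500 = -78.3750
Σcross = 311.5000 → A = |Σcross|/2 = 155.7500 mm²
Σ(r_i+r_j)·cross = 7265.0000 → first moment M = |Σ|/6 = 1210.8333
R_c = M/A = 1210.8333/155.7500 = 7.7742 mm
θ = 147° = 2.565634 rad
V = θ·R_c·A = 2.565634·7.7742·155.7500 = 3106.555 mm³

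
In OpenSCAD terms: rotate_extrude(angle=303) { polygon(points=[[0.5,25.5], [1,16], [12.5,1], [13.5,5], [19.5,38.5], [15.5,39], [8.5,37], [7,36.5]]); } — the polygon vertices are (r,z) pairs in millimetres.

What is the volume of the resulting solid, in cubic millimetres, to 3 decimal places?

Volume = 22943.496 mm³

Profile (r,z), 8 vertices: (0.5,25.5) (1,16) (12.5,1) (13.5,5) (19.5,38.5) (15.5,39) (8.5,37) (7,36.5)
edge 0: (0.5,25.5)→(1,16)  cross = 0.5·16 − 1·25.5 = -17.5000; (r_i+r_j)·cross = 1.5·-17.5000 = -26.2500
edge 1: (1,16)→(12.5,1)  cross = 1·1 − 12.5·16 = -199.0000; (r_i+r_j)·cross = 13.5·-199.0000 = -2686.5000
edge 2: (12.5,1)→(13.5,5)  cross = 12.5·5 − 13.5·1 = 49.0000; (r_i+r_j)·cross = 26·49.0000 = 1274.0000
edge 3: (13.5,5)→(19.5,38.5)  cross = 13.5·38.5 − 19.5·5 = 422.2500; (r_i+r_j)·cross = 33·422.2500 = 13934.2500
edge 4: (19.5,38.5)→(15.5,39)  cross = 19.5·39 − 15.5·38.5 = 163.7500; (r_i+r_j)·cross = 35·163.7500 = 5731.2500
edge 5: (15.5,39)→(8.5,37)  cross = 15.5·37 − 8.5·39 = 242.0000; (r_i+r_j)·cross = 24·242.0000 = 5808.0000
edge 6: (8.5,37)→(7,36.5)  cross = 8.5·36.5 − 7·37 = 51.2500; (r_i+r_j)·cross = 15.5·51.2500 = 794.3750
edge 7: (7,36.5)→(0.5,25.5)  cross = 7·25.5 − 0.5·36.5 = 160.2500; (r_i+r_j)·cross = 7.5·160.2500 = 1201.8750
Σcross = 872.0000 → A = |Σcross|/2 = 436.0000 mm²
Σ(r_i+r_j)·cross = 26031.0000 → first moment M = |Σ|/6 = 4338.5000
R_c = M/A = 4338.5000/436.0000 = 9.9507 mm
θ = 303° = 5.288348 rad
V = θ·R_c·A = 5.288348·9.9507·436.0000 = 22943.496 mm³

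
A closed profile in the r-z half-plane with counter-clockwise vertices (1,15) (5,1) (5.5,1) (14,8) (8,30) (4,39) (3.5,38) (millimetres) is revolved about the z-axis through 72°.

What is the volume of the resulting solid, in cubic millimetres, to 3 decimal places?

Profile (r,z), 7 vertices: (1,15) (5,1) (5.5,1) (14,8) (8,30) (4,39) (3.5,38)
edge 0: (1,15)→(5,1)  cross = 1·1 − 5·15 = -74.0000; (r_i+r_j)·cross = 6·-74.0000 = -444.0000
edge 1: (5,1)→(5.5,1)  cross = 5·1 − 5.5·1 = -0.5000; (r_i+r_j)·cross = 10.5·-0.5000 = -5.2500
edge 2: (5.5,1)→(14,8)  cross = 5.5·8 − 14·1 = 30.0000; (r_i+r_j)·cross = 19.5·30.0000 = 585.0000
edge 3: (14,8)→(8,30)  cross = 14·30 − 8·8 = 356.0000; (r_i+r_j)·cross = 22·356.0000 = 7832.0000
edge 4: (8,30)→(4,39)  cross = 8·39 − 4·30 = 192.0000; (r_i+r_j)·cross = 12·192.0000 = 2304.0000
edge 5: (4,39)→(3.5,38)  cross = 4·38 − 3.5·39 = 15.5000; (r_i+r_j)·cross = 7.5·15.5000 = 116.2500
edge 6: (3.5,38)→(1,15)  cross = 3.5·15 − 1·38 = 14.5000; (r_i+r_j)·cross = 4.5·14.5000 = 65.2500
Σcross = 533.5000 → A = |Σcross|/2 = 266.7500 mm²
Σ(r_i+r_j)·cross = 10453.2500 → first moment M = |Σ|/6 = 1742.2083
R_c = M/A = 1742.2083/266.7500 = 6.5312 mm
θ = 72° = 1.256637 rad
V = θ·R_c·A = 1.256637·6.5312·266.7500 = 2189.324 mm³

Volume = 2189.324 mm³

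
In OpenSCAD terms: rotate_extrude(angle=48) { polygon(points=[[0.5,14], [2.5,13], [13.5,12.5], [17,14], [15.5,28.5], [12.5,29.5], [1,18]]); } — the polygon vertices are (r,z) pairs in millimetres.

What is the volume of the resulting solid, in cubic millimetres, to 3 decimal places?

Profile (r,z), 7 vertices: (0.5,14) (2.5,13) (13.5,12.5) (17,14) (15.5,28.5) (12.5,29.5) (1,18)
edge 0: (0.5,14)→(2.5,13)  cross = 0.5·13 − 2.5·14 = -28.5000; (r_i+r_j)·cross = 3·-28.5000 = -85.5000
edge 1: (2.5,13)→(13.5,12.5)  cross = 2.5·12.5 − 13.5·13 = -144.2500; (r_i+r_j)·cross = 16·-144.2500 = -2308.0000
edge 2: (13.5,12.5)→(17,14)  cross = 13.5·14 − 17·12.5 = -23.5000; (r_i+r_j)·cross = 30.5·-23.5000 = -716.7500
edge 3: (17,14)→(15.5,28.5)  cross = 17·28.5 − 15.5·14 = 267.5000; (r_i+r_j)·cross = 32.5·267.5000 = 8693.7500
edge 4: (15.5,28.5)→(12.5,29.5)  cross = 15.5·29.5 − 12.5·28.5 = 101.0000; (r_i+r_j)·cross = 28·101.0000 = 2828.0000
edge 5: (12.5,29.5)→(1,18)  cross = 12.5·18 − 1·29.5 = 195.5000; (r_i+r_j)·cross = 13.5·195.5000 = 2639.2500
edge 6: (1,18)→(0.5,14)  cross = 1·14 − 0.5·18 = 5.0000; (r_i+r_j)·cross = 1.5·5.0000 = 7.5000
Σcross = 372.7500 → A = |Σcross|/2 = 186.3750 mm²
Σ(r_i+r_j)·cross = 11058.2500 → first moment M = |Σ|/6 = 1843.0417
R_c = M/A = 1843.0417/186.3750 = 9.8889 mm
θ = 48° = 0.837758 rad
V = θ·R_c·A = 0.837758·9.8889·186.3750 = 1544.023 mm³

Volume = 1544.023 mm³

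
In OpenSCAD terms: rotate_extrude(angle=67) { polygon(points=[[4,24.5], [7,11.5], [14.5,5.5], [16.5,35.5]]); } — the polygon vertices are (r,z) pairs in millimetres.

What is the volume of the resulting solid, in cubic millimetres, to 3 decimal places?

Profile (r,z), 4 vertices: (4,24.5) (7,11.5) (14.5,5.5) (16.5,35.5)
edge 0: (4,24.5)→(7,11.5)  cross = 4·11.5 − 7·24.5 = -125.5000; (r_i+r_j)·cross = 11·-125.5000 = -1380.5000
edge 1: (7,11.5)→(14.5,5.5)  cross = 7·5.5 − 14.5·11.5 = -128.2500; (r_i+r_j)·cross = 21.5·-128.2500 = -2757.3750
edge 2: (14.5,5.5)→(16.5,35.5)  cross = 14.5·35.5 − 16.5·5.5 = 424.0000; (r_i+r_j)·cross = 31·424.0000 = 13144.0000
edge 3: (16.5,35.5)→(4,24.5)  cross = 16.5·24.5 − 4·35.5 = 262.2500; (r_i+r_j)·cross = 20.5·262.2500 = 5376.1250
Σcross = 432.5000 → A = |Σcross|/2 = 216.2500 mm²
Σ(r_i+r_j)·cross = 14382.2500 → first moment M = |Σ|/6 = 2397.0417
R_c = M/A = 2397.0417/216.2500 = 11.0846 mm
θ = 67° = 1.169371 rad
V = θ·R_c·A = 1.169371·11.0846·216.2500 = 2803.030 mm³

Volume = 2803.030 mm³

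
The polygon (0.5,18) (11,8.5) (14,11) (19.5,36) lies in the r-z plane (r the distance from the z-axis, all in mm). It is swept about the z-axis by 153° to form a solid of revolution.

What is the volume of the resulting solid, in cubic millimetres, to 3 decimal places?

Volume = 6310.992 mm³

Profile (r,z), 4 vertices: (0.5,18) (11,8.5) (14,11) (19.5,36)
edge 0: (0.5,18)→(11,8.5)  cross = 0.5·8.5 − 11·18 = -193.7500; (r_i+r_j)·cross = 11.5·-193.7500 = -2228.1250
edge 1: (11,8.5)→(14,11)  cross = 11·11 − 14·8.5 = 2.0000; (r_i+r_j)·cross = 25·2.0000 = 50.0000
edge 2: (14,11)→(19.5,36)  cross = 14·36 − 19.5·11 = 289.5000; (r_i+r_j)·cross = 33.5·289.5000 = 9698.2500
edge 3: (19.5,36)→(0.5,18)  cross = 19.5·18 − 0.5·36 = 333.0000; (r_i+r_j)·cross = 20·333.0000 = 6660.0000
Σcross = 430.7500 → A = |Σcross|/2 = 215.3750 mm²
Σ(r_i+r_j)·cross = 14180.1250 → first moment M = |Σ|/6 = 2363.3542
R_c = M/A = 2363.3542/215.3750 = 10.9732 mm
θ = 153° = 2.670354 rad
V = θ·R_c·A = 2.670354·10.9732·215.3750 = 6310.992 mm³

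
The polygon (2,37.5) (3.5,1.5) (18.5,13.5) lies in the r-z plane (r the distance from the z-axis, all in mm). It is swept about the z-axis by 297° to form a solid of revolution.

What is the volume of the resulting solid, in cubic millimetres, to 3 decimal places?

Profile (r,z), 3 vertices: (2,37.5) (3.5,1.5) (18.5,13.5)
edge 0: (2,37.5)→(3.5,1.5)  cross = 2·1.5 − 3.5·37.5 = -128.2500; (r_i+r_j)·cross = 5.5·-128.2500 = -705.3750
edge 1: (3.5,1.5)→(18.5,13.5)  cross = 3.5·13.5 − 18.5·1.5 = 19.5000; (r_i+r_j)·cross = 22·19.5000 = 429.0000
edge 2: (18.5,13.5)→(2,37.5)  cross = 18.5·37.5 − 2·13.5 = 666.7500; (r_i+r_j)·cross = 20.5·666.7500 = 13668.3750
Σcross = 558.0000 → A = |Σcross|/2 = 279.0000 mm²
Σ(r_i+r_j)·cross = 13392.0000 → first moment M = |Σ|/6 = 2232.0000
R_c = M/A = 2232.0000/279.0000 = 8.0000 mm
θ = 297° = 5.183628 rad
V = θ·R_c·A = 5.183628·8.0000·279.0000 = 11569.857 mm³

Volume = 11569.857 mm³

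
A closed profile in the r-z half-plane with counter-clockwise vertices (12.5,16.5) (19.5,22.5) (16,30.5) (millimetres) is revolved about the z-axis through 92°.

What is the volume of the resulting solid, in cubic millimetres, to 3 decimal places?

Volume = 989.113 mm³

Profile (r,z), 3 vertices: (12.5,16.5) (19.5,22.5) (16,30.5)
edge 0: (12.5,16.5)→(19.5,22.5)  cross = 12.5·22.5 − 19.5·16.5 = -40.5000; (r_i+r_j)·cross = 32·-40.5000 = -1296.0000
edge 1: (19.5,22.5)→(16,30.5)  cross = 19.5·30.5 − 16·22.5 = 234.7500; (r_i+r_j)·cross = 35.5·234.7500 = 8333.6250
edge 2: (16,30.5)→(12.5,16.5)  cross = 16·16.5 − 12.5·30.5 = -117.2500; (r_i+r_j)·cross = 28.5·-117.2500 = -3341.6250
Σcross = 77.0000 → A = |Σcross|/2 = 38.5000 mm²
Σ(r_i+r_j)·cross = 3696.0000 → first moment M = |Σ|/6 = 616.0000
R_c = M/A = 616.0000/38.5000 = 16.0000 mm
θ = 92° = 1.605703 rad
V = θ·R_c·A = 1.605703·16.0000·38.5000 = 989.113 mm³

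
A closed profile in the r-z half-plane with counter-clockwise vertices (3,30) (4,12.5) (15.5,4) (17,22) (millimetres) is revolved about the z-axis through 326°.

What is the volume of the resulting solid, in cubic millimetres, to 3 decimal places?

Volume = 13000.065 mm³

Profile (r,z), 4 vertices: (3,30) (4,12.5) (15.5,4) (17,22)
edge 0: (3,30)→(4,12.5)  cross = 3·12.5 − 4·30 = -82.5000; (r_i+r_j)·cross = 7·-82.5000 = -577.5000
edge 1: (4,12.5)→(15.5,4)  cross = 4·4 − 15.5·12.5 = -177.7500; (r_i+r_j)·cross = 19.5·-177.7500 = -3466.1250
edge 2: (15.5,4)→(17,22)  cross = 15.5·22 − 17·4 = 273.0000; (r_i+r_j)·cross = 32.5·273.0000 = 8872.5000
edge 3: (17,22)→(3,30)  cross = 17·30 − 3·22 = 444.0000; (r_i+r_j)·cross = 20·444.0000 = 8880.0000
Σcross = 456.7500 → A = |Σcross|/2 = 228.3750 mm²
Σ(r_i+r_j)·cross = 13708.8750 → first moment M = |Σ|/6 = 2284.8125
R_c = M/A = 2284.8125/228.3750 = 10.0047 mm
θ = 326° = 5.689773 rad
V = θ·R_c·A = 5.689773·10.0047·228.3750 = 13000.065 mm³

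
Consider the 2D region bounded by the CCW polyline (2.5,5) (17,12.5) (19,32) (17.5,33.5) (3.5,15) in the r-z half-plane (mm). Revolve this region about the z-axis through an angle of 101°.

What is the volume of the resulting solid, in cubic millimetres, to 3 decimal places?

Volume = 4615.075 mm³

Profile (r,z), 5 vertices: (2.5,5) (17,12.5) (19,32) (17.5,33.5) (3.5,15)
edge 0: (2.5,5)→(17,12.5)  cross = 2.5·12.5 − 17·5 = -53.7500; (r_i+r_j)·cross = 19.5·-53.7500 = -1048.1250
edge 1: (17,12.5)→(19,32)  cross = 17·32 − 19·12.5 = 306.5000; (r_i+r_j)·cross = 36·306.5000 = 11034.0000
edge 2: (19,32)→(17.5,33.5)  cross = 19·33.5 − 17.5·32 = 76.5000; (r_i+r_j)·cross = 36.5·76.5000 = 2792.2500
edge 3: (17.5,33.5)→(3.5,15)  cross = 17.5·15 − 3.5·33.5 = 145.2500; (r_i+r_j)·cross = 21·145.2500 = 3050.2500
edge 4: (3.5,15)→(2.5,5)  cross = 3.5·5 − 2.5·15 = -20.0000; (r_i+r_j)·cross = 6·-20.0000 = -120.0000
Σcross = 454.5000 → A = |Σcross|/2 = 227.2500 mm²
Σ(r_i+r_j)·cross = 15708.3750 → first moment M = |Σ|/6 = 2618.0625
R_c = M/A = 2618.0625/227.2500 = 11.5206 mm
θ = 101° = 1.762783 rad
V = θ·R_c·A = 1.762783·11.5206·227.2500 = 4615.075 mm³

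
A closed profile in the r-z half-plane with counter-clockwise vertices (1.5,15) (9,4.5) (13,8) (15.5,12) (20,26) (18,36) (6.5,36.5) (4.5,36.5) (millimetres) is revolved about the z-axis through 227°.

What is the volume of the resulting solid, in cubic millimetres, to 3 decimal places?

Profile (r,z), 8 vertices: (1.5,15) (9,4.5) (13,8) (15.5,12) (20,26) (18,36) (6.5,36.5) (4.5,36.5)
edge 0: (1.5,15)→(9,4.5)  cross = 1.5·4.5 − 9·15 = -128.2500; (r_i+r_j)·cross = 10.5·-128.2500 = -1346.6250
edge 1: (9,4.5)→(13,8)  cross = 9·8 − 13·4.5 = 13.5000; (r_i+r_j)·cross = 22·13.5000 = 297.0000
edge 2: (13,8)→(15.5,12)  cross = 13·12 − 15.5·8 = 32.0000; (r_i+r_j)·cross = 28.5·32.0000 = 912.0000
edge 3: (15.5,12)→(20,26)  cross = 15.5·26 − 20·12 = 163.0000; (r_i+r_j)·cross = 35.5·163.0000 = 5786.5000
edge 4: (20,26)→(18,36)  cross = 20·36 − 18·26 = 252.0000; (r_i+r_j)·cross = 38·252.0000 = 9576.0000
edge 5: (18,36)→(6.5,36.5)  cross = 18·36.5 − 6.5·36 = 423.0000; (r_i+r_j)·cross = 24.5·423.0000 = 10363.5000
edge 6: (6.5,36.5)→(4.5,36.5)  cross = 6.5·36.5 − 4.5·36.5 = 73.0000; (r_i+r_j)·cross = 11·73.0000 = 803.0000
edge 7: (4.5,36.5)→(1.5,15)  cross = 4.5·15 − 1.5·36.5 = 12.7500; (r_i+r_j)·cross = 6·12.7500 = 76.5000
Σcross = 841.0000 → A = |Σcross|/2 = 420.5000 mm²
Σ(r_i+r_j)·cross = 26467.8750 → first moment M = |Σ|/6 = 4411.3125
R_c = M/A = 4411.3125/420.5000 = 10.4906 mm
θ = 227° = 3.961897 rad
V = θ·R_c·A = 3.961897·10.4906·420.5000 = 17477.168 mm³

Volume = 17477.168 mm³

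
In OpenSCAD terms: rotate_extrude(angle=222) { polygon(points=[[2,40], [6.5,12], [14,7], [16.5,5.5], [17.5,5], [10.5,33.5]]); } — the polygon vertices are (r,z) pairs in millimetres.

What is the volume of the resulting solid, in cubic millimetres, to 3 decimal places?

Volume = 8523.219 mm³

Profile (r,z), 6 vertices: (2,40) (6.5,12) (14,7) (16.5,5.5) (17.5,5) (10.5,33.5)
edge 0: (2,40)→(6.5,12)  cross = 2·12 − 6.5·40 = -236.0000; (r_i+r_j)·cross = 8.5·-236.0000 = -2006.0000
edge 1: (6.5,12)→(14,7)  cross = 6.5·7 − 14·12 = -122.5000; (r_i+r_j)·cross = 20.5·-122.5000 = -2511.2500
edge 2: (14,7)→(16.5,5.5)  cross = 14·5.5 − 16.5·7 = -38.5000; (r_i+r_j)·cross = 30.5·-38.5000 = -1174.2500
edge 3: (16.5,5.5)→(17.5,5)  cross = 16.5·5 − 17.5·5.5 = -13.7500; (r_i+r_j)·cross = 34·-13.7500 = -467.5000
edge 4: (17.5,5)→(10.5,33.5)  cross = 17.5·33.5 − 10.5·5 = 533.7500; (r_i+r_j)·cross = 28·533.7500 = 14945.0000
edge 5: (10.5,33.5)→(2,40)  cross = 10.5·40 − 2·33.5 = 353.0000; (r_i+r_j)·cross = 12.5·353.0000 = 4412.5000
Σcross = 476.0000 → A = |Σcross|/2 = 238.0000 mm²
Σ(r_i+r_j)·cross = 13198.5000 → first moment M = |Σ|/6 = 2199.7500
R_c = M/A = 2199.7500/238.0000 = 9.2426 mm
θ = 222° = 3.874631 rad
V = θ·R_c·A = 3.874631·9.2426·238.0000 = 8523.219 mm³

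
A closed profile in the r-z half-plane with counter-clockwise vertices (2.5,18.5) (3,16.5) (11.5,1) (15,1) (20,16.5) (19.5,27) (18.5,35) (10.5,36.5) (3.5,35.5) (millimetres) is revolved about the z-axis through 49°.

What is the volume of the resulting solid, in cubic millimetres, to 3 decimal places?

Profile (r,z), 9 vertices: (2.5,18.5) (3,16.5) (11.5,1) (15,1) (20,16.5) (19.5,27) (18.5,35) (10.5,36.5) (3.5,35.5)
edge 0: (2.5,18.5)→(3,16.5)  cross = 2.5·16.5 − 3·18.5 = -14.2500; (r_i+r_j)·cross = 5.5·-14.2500 = -78.3750
edge 1: (3,16.5)→(11.5,1)  cross = 3·1 − 11.5·16.5 = -186.7500; (r_i+r_j)·cross = 14.5·-186.7500 = -2707.8750
edge 2: (11.5,1)→(15,1)  cross = 11.5·1 − 15·1 = -3.5000; (r_i+r_j)·cross = 26.5·-3.5000 = -92.7500
edge 3: (15,1)→(20,16.5)  cross = 15·16.5 − 20·1 = 227.5000; (r_i+r_j)·cross = 35·227.5000 = 7962.5000
edge 4: (20,16.5)→(19.5,27)  cross = 20·27 − 19.5·16.5 = 218.2500; (r_i+r_j)·cross = 39.5·218.2500 = 8620.8750
edge 5: (19.5,27)→(18.5,35)  cross = 19.5·35 − 18.5·27 = 183.0000; (r_i+r_j)·cross = 38·183.0000 = 6954.0000
edge 6: (18.5,35)→(10.5,36.5)  cross = 18.5·36.5 − 10.5·35 = 307.7500; (r_i+r_j)·cross = 29·307.7500 = 8924.7500
edge 7: (10.5,36.5)→(3.5,35.5)  cross = 10.5·35.5 − 3.5·36.5 = 245.0000; (r_i+r_j)·cross = 14·245.0000 = 3430.0000
edge 8: (3.5,35.5)→(2.5,18.5)  cross = 3.5·18.5 − 2.5·35.5 = -24.0000; (r_i+r_j)·cross = 6·-24.0000 = -144.0000
Σcross = 953.0000 → A = |Σcross|/2 = 476.5000 mm²
Σ(r_i+r_j)·cross = 32869.1250 → first moment M = |Σ|/6 = 5478.1875
R_c = M/A = 5478.1875/476.5000 = 11.4967 mm
θ = 49° = 0.855211 rad
V = θ·R_c·A = 0.855211·11.4967·476.5000 = 4685.008 mm³

Volume = 4685.008 mm³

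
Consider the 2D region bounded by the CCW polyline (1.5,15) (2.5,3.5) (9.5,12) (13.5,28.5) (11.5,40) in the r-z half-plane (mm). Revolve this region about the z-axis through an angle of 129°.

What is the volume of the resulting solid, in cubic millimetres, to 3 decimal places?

Volume = 3415.487 mm³

Profile (r,z), 5 vertices: (1.5,15) (2.5,3.5) (9.5,12) (13.5,28.5) (11.5,40)
edge 0: (1.5,15)→(2.5,3.5)  cross = 1.5·3.5 − 2.5·15 = -32.2500; (r_i+r_j)·cross = 4·-32.2500 = -129.0000
edge 1: (2.5,3.5)→(9.5,12)  cross = 2.5·12 − 9.5·3.5 = -3.2500; (r_i+r_j)·cross = 12·-3.2500 = -39.0000
edge 2: (9.5,12)→(13.5,28.5)  cross = 9.5·28.5 − 13.5·12 = 108.7500; (r_i+r_j)·cross = 23·108.7500 = 2501.2500
edge 3: (13.5,28.5)→(11.5,40)  cross = 13.5·40 − 11.5·28.5 = 212.2500; (r_i+r_j)·cross = 25·212.2500 = 5306.2500
edge 4: (11.5,40)→(1.5,15)  cross = 11.5·15 − 1.5·40 = 112.5000; (r_i+r_j)·cross = 13·112.5000 = 1462.5000
Σcross = 398.0000 → A = |Σcross|/2 = 199.0000 mm²
Σ(r_i+r_j)·cross = 9102.0000 → first moment M = |Σ|/6 = 1517.0000
R_c = M/A = 1517.0000/199.0000 = 7.6231 mm
θ = 129° = 2.251475 rad
V = θ·R_c·A = 2.251475·7.6231·199.0000 = 3415.487 mm³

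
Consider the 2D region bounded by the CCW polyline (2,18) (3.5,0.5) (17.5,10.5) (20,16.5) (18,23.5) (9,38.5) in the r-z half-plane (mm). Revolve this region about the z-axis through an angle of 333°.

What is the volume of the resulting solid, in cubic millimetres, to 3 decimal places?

Profile (r,z), 6 vertices: (2,18) (3.5,0.5) (17.5,10.5) (20,16.5) (18,23.5) (9,38.5)
edge 0: (2,18)→(3.5,0.5)  cross = 2·0.5 − 3.5·18 = -62.0000; (r_i+r_j)·cross = 5.5·-62.0000 = -341.0000
edge 1: (3.5,0.5)→(17.5,10.5)  cross = 3.5·10.5 − 17.5·0.5 = 28.0000; (r_i+r_j)·cross = 21·28.0000 = 588.0000
edge 2: (17.5,10.5)→(20,16.5)  cross = 17.5·16.5 − 20·10.5 = 78.7500; (r_i+r_j)·cross = 37.5·78.7500 = 2953.1250
edge 3: (20,16.5)→(18,23.5)  cross = 20·23.5 − 18·16.5 = 173.0000; (r_i+r_j)·cross = 38·173.0000 = 6574.0000
edge 4: (18,23.5)→(9,38.5)  cross = 18·38.5 − 9·23.5 = 481.5000; (r_i+r_j)·cross = 27·481.5000 = 13000.5000
edge 5: (9,38.5)→(2,18)  cross = 9·18 − 2·38.5 = 85.0000; (r_i+r_j)·cross = 11·85.0000 = 935.0000
Σcross = 784.2500 → A = |Σcross|/2 = 392.1250 mm²
Σ(r_i+r_j)·cross = 23709.6250 → first moment M = |Σ|/6 = 3951.6042
R_c = M/A = 3951.6042/392.1250 = 10.0774 mm
θ = 333° = 5.811946 rad
V = θ·R_c·A = 5.811946·10.0774·392.1250 = 22966.512 mm³

Volume = 22966.512 mm³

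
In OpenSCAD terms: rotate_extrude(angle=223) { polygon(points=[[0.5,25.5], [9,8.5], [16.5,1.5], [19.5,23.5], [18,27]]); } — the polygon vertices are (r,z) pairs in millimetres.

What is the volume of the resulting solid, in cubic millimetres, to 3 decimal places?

Volume = 12751.117 mm³

Profile (r,z), 5 vertices: (0.5,25.5) (9,8.5) (16.5,1.5) (19.5,23.5) (18,27)
edge 0: (0.5,25.5)→(9,8.5)  cross = 0.5·8.5 − 9·25.5 = -225.2500; (r_i+r_j)·cross = 9.5·-225.2500 = -2139.8750
edge 1: (9,8.5)→(16.5,1.5)  cross = 9·1.5 − 16.5·8.5 = -126.7500; (r_i+r_j)·cross = 25.5·-126.7500 = -3232.1250
edge 2: (16.5,1.5)→(19.5,23.5)  cross = 16.5·23.5 − 19.5·1.5 = 358.5000; (r_i+r_j)·cross = 36·358.5000 = 12906.0000
edge 3: (19.5,23.5)→(18,27)  cross = 19.5·27 − 18·23.5 = 103.5000; (r_i+r_j)·cross = 37.5·103.5000 = 3881.2500
edge 4: (18,27)→(0.5,25.5)  cross = 18·25.5 − 0.5·27 = 445.5000; (r_i+r_j)·cross = 18.5·445.5000 = 8241.7500
Σcross = 555.5000 → A = |Σcross|/2 = 277.7500 mm²
Σ(r_i+r_j)·cross = 19657.0000 → first moment M = |Σ|/6 = 3276.1667
R_c = M/A = 3276.1667/277.7500 = 11.7954 mm
θ = 223° = 3.892084 rad
V = θ·R_c·A = 3.892084·11.7954·277.7500 = 12751.117 mm³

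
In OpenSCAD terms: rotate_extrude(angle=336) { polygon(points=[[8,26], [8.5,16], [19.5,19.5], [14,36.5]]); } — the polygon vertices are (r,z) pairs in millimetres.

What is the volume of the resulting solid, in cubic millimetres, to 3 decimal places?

Profile (r,z), 4 vertices: (8,26) (8.5,16) (19.5,19.5) (14,36.5)
edge 0: (8,26)→(8.5,16)  cross = 8·16 − 8.5·26 = -93.0000; (r_i+r_j)·cross = 16.5·-93.0000 = -1534.5000
edge 1: (8.5,16)→(19.5,19.5)  cross = 8.5·19.5 − 19.5·16 = -146.2500; (r_i+r_j)·cross = 28·-146.2500 = -4095.0000
edge 2: (19.5,19.5)→(14,36.5)  cross = 19.5·36.5 − 14·19.5 = 438.7500; (r_i+r_j)·cross = 33.5·438.7500 = 14698.1250
edge 3: (14,36.5)→(8,26)  cross = 14·26 − 8·36.5 = 72.0000; (r_i+r_j)·cross = 22·72.0000 = 1584.0000
Σcross = 271.5000 → A = |Σcross|/2 = 135.7500 mm²
Σ(r_i+r_j)·cross = 10652.6250 → first moment M = |Σ|/6 = 1775.4375
R_c = M/A = 1775.4375/135.7500 = 13.0787 mm
θ = 336° = 5.864306 rad
V = θ·R_c·A = 5.864306·13.0787·135.7500 = 10411.709 mm³

Volume = 10411.709 mm³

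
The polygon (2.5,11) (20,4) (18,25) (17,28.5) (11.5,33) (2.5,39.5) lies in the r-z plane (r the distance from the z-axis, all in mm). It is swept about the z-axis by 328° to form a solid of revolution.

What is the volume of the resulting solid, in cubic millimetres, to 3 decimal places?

Profile (r,z), 6 vertices: (2.5,11) (20,4) (18,25) (17,28.5) (11.5,33) (2.5,39.5)
edge 0: (2.5,11)→(20,4)  cross = 2.5·4 − 20·11 = -210.0000; (r_i+r_j)·cross = 22.5·-210.0000 = -4725.0000
edge 1: (20,4)→(18,25)  cross = 20·25 − 18·4 = 428.0000; (r_i+r_j)·cross = 38·428.0000 = 16264.0000
edge 2: (18,25)→(17,28.5)  cross = 18·28.5 − 17·25 = 88.0000; (r_i+r_j)·cross = 35·88.0000 = 3080.0000
edge 3: (17,28.5)→(11.5,33)  cross = 17·33 − 11.5·28.5 = 233.2500; (r_i+r_j)·cross = 28.5·233.2500 = 6647.6250
edge 4: (11.5,33)→(2.5,39.5)  cross = 11.5·39.5 − 2.5·33 = 371.7500; (r_i+r_j)·cross = 14·371.7500 = 5204.5000
edge 5: (2.5,39.5)→(2.5,11)  cross = 2.5·11 − 2.5·39.5 = -71.2500; (r_i+r_j)·cross = 5·-71.2500 = -356.2500
Σcross = 839.7500 → A = |Σcross|/2 = 419.8750 mm²
Σ(r_i+r_j)·cross = 26114.8750 → first moment M = |Σ|/6 = 4352.4792
R_c = M/A = 4352.4792/419.8750 = 10.3661 mm
θ = 328° = 5.724680 rad
V = θ·R_c·A = 5.724680·10.3661·419.8750 = 24916.550 mm³

Volume = 24916.550 mm³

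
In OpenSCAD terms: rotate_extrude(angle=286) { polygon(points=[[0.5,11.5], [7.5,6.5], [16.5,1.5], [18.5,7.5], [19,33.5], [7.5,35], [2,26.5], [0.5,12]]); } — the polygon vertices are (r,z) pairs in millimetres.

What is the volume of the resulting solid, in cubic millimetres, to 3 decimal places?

Volume = 25376.674 mm³

Profile (r,z), 8 vertices: (0.5,11.5) (7.5,6.5) (16.5,1.5) (18.5,7.5) (19,33.5) (7.5,35) (2,26.5) (0.5,12)
edge 0: (0.5,11.5)→(7.5,6.5)  cross = 0.5·6.5 − 7.5·11.5 = -83.0000; (r_i+r_j)·cross = 8·-83.0000 = -664.0000
edge 1: (7.5,6.5)→(16.5,1.5)  cross = 7.5·1.5 − 16.5·6.5 = -96.0000; (r_i+r_j)·cross = 24·-96.0000 = -2304.0000
edge 2: (16.5,1.5)→(18.5,7.5)  cross = 16.5·7.5 − 18.5·1.5 = 96.0000; (r_i+r_j)·cross = 35·96.0000 = 3360.0000
edge 3: (18.5,7.5)→(19,33.5)  cross = 18.5·33.5 − 19·7.5 = 477.2500; (r_i+r_j)·cross = 37.5·477.2500 = 17896.8750
edge 4: (19,33.5)→(7.5,35)  cross = 19·35 − 7.5·33.5 = 413.7500; (r_i+r_j)·cross = 26.5·413.7500 = 10964.3750
edge 5: (7.5,35)→(2,26.5)  cross = 7.5·26.5 − 2·35 = 128.7500; (r_i+r_j)·cross = 9.5·128.7500 = 1223.1250
edge 6: (2,26.5)→(0.5,12)  cross = 2·12 − 0.5·26.5 = 10.7500; (r_i+r_j)·cross = 2.5·10.7500 = 26.8750
edge 7: (0.5,12)→(0.5,11.5)  cross = 0.5·11.5 − 0.5·12 = -0.2500; (r_i+r_j)·cross = 1·-0.2500 = -0.2500
Σcross = 947.2500 → A = |Σcross|/2 = 473.6250 mm²
Σ(r_i+r_j)·cross = 30503.0000 → first moment M = |Σ|/6 = 5083.8333
R_c = M/A = 5083.8333/473.6250 = 10.7339 mm
θ = 286° = 4.991642 rad
V = θ·R_c·A = 4.991642·10.7339·473.6250 = 25376.674 mm³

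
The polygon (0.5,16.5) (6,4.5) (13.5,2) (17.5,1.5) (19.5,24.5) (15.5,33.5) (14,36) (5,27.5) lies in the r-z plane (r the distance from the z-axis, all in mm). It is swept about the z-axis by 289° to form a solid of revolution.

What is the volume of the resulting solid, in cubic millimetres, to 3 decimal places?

Profile (r,z), 8 vertices: (0.5,16.5) (6,4.5) (13.5,2) (17.5,1.5) (19.5,24.5) (15.5,33.5) (14,36) (5,27.5)
edge 0: (0.5,16.5)→(6,4.5)  cross = 0.5·4.5 − 6·16.5 = -96.7500; (r_i+r_j)·cross = 6.5·-96.7500 = -628.8750
edge 1: (6,4.5)→(13.5,2)  cross = 6·2 − 13.5·4.5 = -48.7500; (r_i+r_j)·cross = 19.5·-48.7500 = -950.6250
edge 2: (13.5,2)→(17.5,1.5)  cross = 13.5·1.5 − 17.5·2 = -14.7500; (r_i+r_j)·cross = 31·-14.7500 = -457.2500
edge 3: (17.5,1.5)→(19.5,24.5)  cross = 17.5·24.5 − 19.5·1.5 = 399.5000; (r_i+r_j)·cross = 37·399.5000 = 14781.5000
edge 4: (19.5,24.5)→(15.5,33.5)  cross = 19.5·33.5 − 15.5·24.5 = 273.5000; (r_i+r_j)·cross = 35·273.5000 = 9572.5000
edge 5: (15.5,33.5)→(14,36)  cross = 15.5·36 − 14·33.5 = 89.0000; (r_i+r_j)·cross = 29.5·89.0000 = 2625.5000
edge 6: (14,36)→(5,27.5)  cross = 14·27.5 − 5·36 = 205.0000; (r_i+r_j)·cross = 19·205.0000 = 3895.0000
edge 7: (5,27.5)→(0.5,16.5)  cross = 5·16.5 − 0.5·27.5 = 68.7500; (r_i+r_j)·cross = 5.5·68.7500 = 378.1250
Σcross = 875.5000 → A = |Σcross|/2 = 437.7500 mm²
Σ(r_i+r_j)·cross = 29215.8750 → first moment M = |Σ|/6 = 4869.3125
R_c = M/A = 4869.3125/437.7500 = 11.1235 mm
θ = 289° = 5.044002 rad
V = θ·R_c·A = 5.044002·11.1235·437.7500 = 24560.820 mm³

Volume = 24560.820 mm³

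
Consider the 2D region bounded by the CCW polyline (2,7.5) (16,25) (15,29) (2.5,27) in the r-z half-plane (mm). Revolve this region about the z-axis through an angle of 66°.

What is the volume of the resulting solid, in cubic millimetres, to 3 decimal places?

Profile (r,z), 4 vertices: (2,7.5) (16,25) (15,29) (2.5,27)
edge 0: (2,7.5)→(16,25)  cross = 2·25 − 16·7.5 = -70.0000; (r_i+r_j)·cross = 18·-70.0000 = -1260.0000
edge 1: (16,25)→(15,29)  cross = 16·29 − 15·25 = 89.0000; (r_i+r_j)·cross = 31·89.0000 = 2759.0000
edge 2: (15,29)→(2.5,27)  cross = 15·27 − 2.5·29 = 332.5000; (r_i+r_j)·cross = 17.5·332.5000 = 5818.7500
edge 3: (2.5,27)→(2,7.5)  cross = 2.5·7.5 − 2·27 = -35.2500; (r_i+r_j)·cross = 4.5·-35.2500 = -158.6250
Σcross = 316.2500 → A = |Σcross|/2 = 158.1250 mm²
Σ(r_i+r_j)·cross = 7159.1250 → first moment M = |Σ|/6 = 1193.1875
R_c = M/A = 1193.1875/158.1250 = 7.5458 mm
θ = 66° = 1.151917 rad
V = θ·R_c·A = 1.151917·7.5458·158.1250 = 1374.453 mm³

Volume = 1374.453 mm³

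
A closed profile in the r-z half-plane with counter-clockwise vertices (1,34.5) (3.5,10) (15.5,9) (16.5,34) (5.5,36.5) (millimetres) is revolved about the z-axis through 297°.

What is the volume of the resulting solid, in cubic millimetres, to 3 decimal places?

Profile (r,z), 5 vertices: (1,34.5) (3.5,10) (15.5,9) (16.5,34) (5.5,36.5)
edge 0: (1,34.5)→(3.5,10)  cross = 1·10 − 3.5·34.5 = -110.7500; (r_i+r_j)·cross = 4.5·-110.7500 = -498.3750
edge 1: (3.5,10)→(15.5,9)  cross = 3.5·9 − 15.5·10 = -123.5000; (r_i+r_j)·cross = 19·-123.5000 = -2346.5000
edge 2: (15.5,9)→(16.5,34)  cross = 15.5·34 − 16.5·9 = 378.5000; (r_i+r_j)·cross = 32·378.5000 = 12112.0000
edge 3: (16.5,34)→(5.5,36.5)  cross = 16.5·36.5 − 5.5·34 = 415.2500; (r_i+r_j)·cross = 22·415.2500 = 9135.5000
edge 4: (5.5,36.5)→(1,34.5)  cross = 5.5·34.5 − 1·36.5 = 153.2500; (r_i+r_j)·cross = 6.5·153.2500 = 996.1250
Σcross = 712.7500 → A = |Σcross|/2 = 356.3750 mm²
Σ(r_i+r_j)·cross = 19398.7500 → first moment M = |Σ|/6 = 3233.1250
R_c = M/A = 3233.1250/356.3750 = 9.0723 mm
θ = 297° = 5.183628 rad
V = θ·R_c·A = 5.183628·9.0723·356.3750 = 16759.317 mm³

Volume = 16759.317 mm³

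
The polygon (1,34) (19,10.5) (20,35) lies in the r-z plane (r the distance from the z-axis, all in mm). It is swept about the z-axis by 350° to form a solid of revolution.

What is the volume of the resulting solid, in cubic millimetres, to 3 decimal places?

Volume = 18916.460 mm³

Profile (r,z), 3 vertices: (1,34) (19,10.5) (20,35)
edge 0: (1,34)→(19,10.5)  cross = 1·10.5 − 19·34 = -635.5000; (r_i+r_j)·cross = 20·-635.5000 = -12710.0000
edge 1: (19,10.5)→(20,35)  cross = 19·35 − 20·10.5 = 455.0000; (r_i+r_j)·cross = 39·455.0000 = 17745.0000
edge 2: (20,35)→(1,34)  cross = 20·34 − 1·35 = 645.0000; (r_i+r_j)·cross = 21·645.0000 = 13545.0000
Σcross = 464.5000 → A = |Σcross|/2 = 232.2500 mm²
Σ(r_i+r_j)·cross = 18580.0000 → first moment M = |Σ|/6 = 3096.6667
R_c = M/A = 3096.6667/232.2500 = 13.3333 mm
θ = 350° = 6.108652 rad
V = θ·R_c·A = 6.108652·13.3333·232.2500 = 18916.460 mm³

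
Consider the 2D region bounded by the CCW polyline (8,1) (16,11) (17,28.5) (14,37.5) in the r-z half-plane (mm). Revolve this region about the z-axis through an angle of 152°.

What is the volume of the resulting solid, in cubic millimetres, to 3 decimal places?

Volume = 5176.030 mm³

Profile (r,z), 4 vertices: (8,1) (16,11) (17,28.5) (14,37.5)
edge 0: (8,1)→(16,11)  cross = 8·11 − 16·1 = 72.0000; (r_i+r_j)·cross = 24·72.0000 = 1728.0000
edge 1: (16,11)→(17,28.5)  cross = 16·28.5 − 17·11 = 269.0000; (r_i+r_j)·cross = 33·269.0000 = 8877.0000
edge 2: (17,28.5)→(14,37.5)  cross = 17·37.5 − 14·28.5 = 238.5000; (r_i+r_j)·cross = 31·238.5000 = 7393.5000
edge 3: (14,37.5)→(8,1)  cross = 14·1 − 8·37.5 = -286.0000; (r_i+r_j)·cross = 22·-286.0000 = -6292.0000
Σcross = 293.5000 → A = |Σcross|/2 = 146.7500 mm²
Σ(r_i+r_j)·cross = 11706.5000 → first moment M = |Σ|/6 = 1951.0833
R_c = M/A = 1951.0833/146.7500 = 13.2953 mm
θ = 152° = 2.652900 rad
V = θ·R_c·A = 2.652900·13.2953·146.7500 = 5176.030 mm³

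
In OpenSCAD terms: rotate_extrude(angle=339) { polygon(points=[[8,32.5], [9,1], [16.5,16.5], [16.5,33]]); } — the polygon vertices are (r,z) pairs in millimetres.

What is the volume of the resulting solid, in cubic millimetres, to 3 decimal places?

Volume = 13986.876 mm³

Profile (r,z), 4 vertices: (8,32.5) (9,1) (16.5,16.5) (16.5,33)
edge 0: (8,32.5)→(9,1)  cross = 8·1 − 9·32.5 = -284.5000; (r_i+r_j)·cross = 17·-284.5000 = -4836.5000
edge 1: (9,1)→(16.5,16.5)  cross = 9·16.5 − 16.5·1 = 132.0000; (r_i+r_j)·cross = 25.5·132.0000 = 3366.0000
edge 2: (16.5,16.5)→(16.5,33)  cross = 16.5·33 − 16.5·16.5 = 272.2500; (r_i+r_j)·cross = 33·272.2500 = 8984.2500
edge 3: (16.5,33)→(8,32.5)  cross = 16.5·32.5 − 8·33 = 272.2500; (r_i+r_j)·cross = 24.5·272.2500 = 6670.1250
Σcross = 392.0000 → A = |Σcross|/2 = 196.0000 mm²
Σ(r_i+r_j)·cross = 14183.8750 → first moment M = |Σ|/6 = 2363.9792
R_c = M/A = 2363.9792/196.0000 = 12.0611 mm
θ = 339° = 5.916666 rad
V = θ·R_c·A = 5.916666·12.0611·196.0000 = 13986.876 mm³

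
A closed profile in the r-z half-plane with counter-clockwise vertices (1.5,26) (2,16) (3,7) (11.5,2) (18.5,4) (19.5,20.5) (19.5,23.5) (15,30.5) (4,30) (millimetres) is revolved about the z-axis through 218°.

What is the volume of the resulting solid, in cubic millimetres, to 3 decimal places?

Profile (r,z), 9 vertices: (1.5,26) (2,16) (3,7) (11.5,2) (18.5,4) (19.5,20.5) (19.5,23.5) (15,30.5) (4,30)
edge 0: (1.5,26)→(2,16)  cross = 1.5·16 − 2·26 = -28.0000; (r_i+r_j)·cross = 3.5·-28.0000 = -98.0000
edge 1: (2,16)→(3,7)  cross = 2·7 − 3·16 = -34.0000; (r_i+r_j)·cross = 5·-34.0000 = -170.0000
edge 2: (3,7)→(11.5,2)  cross = 3·2 − 11.5·7 = -74.5000; (r_i+r_j)·cross = 14.5·-74.5000 = -1080.2500
edge 3: (11.5,2)→(18.5,4)  cross = 11.5·4 − 18.5·2 = 9.0000; (r_i+r_j)·cross = 30·9.0000 = 270.0000
edge 4: (18.5,4)→(19.5,20.5)  cross = 18.5·20.5 − 19.5·4 = 301.2500; (r_i+r_j)·cross = 38·301.2500 = 11447.5000
edge 5: (19.5,20.5)→(19.5,23.5)  cross = 19.5·23.5 − 19.5·20.5 = 58.5000; (r_i+r_j)·cross = 39·58.5000 = 2281.5000
edge 6: (19.5,23.5)→(15,30.5)  cross = 19.5·30.5 − 15·23.5 = 242.2500; (r_i+r_j)·cross = 34.5·242.2500 = 8357.6250
edge 7: (15,30.5)→(4,30)  cross = 15·30 − 4·30.5 = 328.0000; (r_i+r_j)·cross = 19·328.0000 = 6232.0000
edge 8: (4,30)→(1.5,26)  cross = 4·26 − 1.5·30 = 59.0000; (r_i+r_j)·cross = 5.5·59.0000 = 324.5000
Σcross = 861.5000 → A = |Σcross|/2 = 430.7500 mm²
Σ(r_i+r_j)·cross = 27564.8750 → first moment M = |Σ|/6 = 4594.1458
R_c = M/A = 4594.1458/430.7500 = 10.6655 mm
θ = 218° = 3.804818 rad
V = θ·R_c·A = 3.804818·10.6655·430.7500 = 17479.888 mm³

Volume = 17479.888 mm³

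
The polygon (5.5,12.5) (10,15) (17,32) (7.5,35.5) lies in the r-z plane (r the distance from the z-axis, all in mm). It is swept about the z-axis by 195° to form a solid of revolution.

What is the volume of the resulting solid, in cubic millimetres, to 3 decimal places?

Volume = 4924.992 mm³

Profile (r,z), 4 vertices: (5.5,12.5) (10,15) (17,32) (7.5,35.5)
edge 0: (5.5,12.5)→(10,15)  cross = 5.5·15 − 10·12.5 = -42.5000; (r_i+r_j)·cross = 15.5·-42.5000 = -658.7500
edge 1: (10,15)→(17,32)  cross = 10·32 − 17·15 = 65.0000; (r_i+r_j)·cross = 27·65.0000 = 1755.0000
edge 2: (17,32)→(7.5,35.5)  cross = 17·35.5 − 7.5·32 = 363.5000; (r_i+r_j)·cross = 24.5·363.5000 = 8905.7500
edge 3: (7.5,35.5)→(5.5,12.5)  cross = 7.5·12.5 − 5.5·35.5 = -101.5000; (r_i+r_j)·cross = 13·-101.5000 = -1319.5000
Σcross = 284.5000 → A = |Σcross|/2 = 142.2500 mm²
Σ(r_i+r_j)·cross = 8682.5000 → first moment M = |Σ|/6 = 1447.0833
R_c = M/A = 1447.0833/142.2500 = 10.1728 mm
θ = 195° = 3.403392 rad
V = θ·R_c·A = 3.403392·10.1728·142.2500 = 4924.992 mm³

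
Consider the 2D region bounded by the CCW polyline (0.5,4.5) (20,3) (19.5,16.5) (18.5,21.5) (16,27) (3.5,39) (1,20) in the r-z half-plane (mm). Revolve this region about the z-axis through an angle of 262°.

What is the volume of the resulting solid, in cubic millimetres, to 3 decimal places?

Profile (r,z), 7 vertices: (0.5,4.5) (20,3) (19.5,16.5) (18.5,21.5) (16,27) (3.5,39) (1,20)
edge 0: (0.5,4.5)→(20,3)  cross = 0.5·3 − 20·4.5 = -88.5000; (r_i+r_j)·cross = 20.5·-88.5000 = -1814.2500
edge 1: (20,3)→(19.5,16.5)  cross = 20·16.5 − 19.5·3 = 271.5000; (r_i+r_j)·cross = 39.5·271.5000 = 10724.2500
edge 2: (19.5,16.5)→(18.5,21.5)  cross = 19.5·21.5 − 18.5·16.5 = 114.0000; (r_i+r_j)·cross = 38·114.0000 = 4332.0000
edge 3: (18.5,21.5)→(16,27)  cross = 18.5·27 − 16·21.5 = 155.5000; (r_i+r_j)·cross = 34.5·155.5000 = 5364.7500
edge 4: (16,27)→(3.5,39)  cross = 16·39 − 3.5·27 = 529.5000; (r_i+r_j)·cross = 19.5·529.5000 = 10325.2500
edge 5: (3.5,39)→(1,20)  cross = 3.5·20 − 1·39 = 31.0000; (r_i+r_j)·cross = 4.5·31.0000 = 139.5000
edge 6: (1,20)→(0.5,4.5)  cross = 1·4.5 − 0.5·20 = -5.5000; (r_i+r_j)·cross = 1.5·-5.5000 = -8.2500
Σcross = 1007.5000 → A = |Σcross|/2 = 503.7500 mm²
Σ(r_i+r_j)·cross = 29063.2500 → first moment M = |Σ|/6 = 4843.8750
R_c = M/A = 4843.8750/503.7500 = 9.6156 mm
θ = 262° = 4.572763 rad
V = θ·R_c·A = 4.572763·9.6156·503.7500 = 22149.891 mm³

Volume = 22149.891 mm³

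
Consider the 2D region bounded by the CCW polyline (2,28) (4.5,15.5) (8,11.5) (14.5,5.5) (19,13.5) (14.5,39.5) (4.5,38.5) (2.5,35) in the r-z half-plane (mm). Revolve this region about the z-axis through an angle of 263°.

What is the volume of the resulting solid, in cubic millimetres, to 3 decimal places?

Volume = 19138.714 mm³

Profile (r,z), 8 vertices: (2,28) (4.5,15.5) (8,11.5) (14.5,5.5) (19,13.5) (14.5,39.5) (4.5,38.5) (2.5,35)
edge 0: (2,28)→(4.5,15.5)  cross = 2·15.5 − 4.5·28 = -95.0000; (r_i+r_j)·cross = 6.5·-95.0000 = -617.5000
edge 1: (4.5,15.5)→(8,11.5)  cross = 4.5·11.5 − 8·15.5 = -72.2500; (r_i+r_j)·cross = 12.5·-72.2500 = -903.1250
edge 2: (8,11.5)→(14.5,5.5)  cross = 8·5.5 − 14.5·11.5 = -122.7500; (r_i+r_j)·cross = 22.5·-122.7500 = -2761.8750
edge 3: (14.5,5.5)→(19,13.5)  cross = 14.5·13.5 − 19·5.5 = 91.2500; (r_i+r_j)·cross = 33.5·91.2500 = 3056.8750
edge 4: (19,13.5)→(14.5,39.5)  cross = 19·39.5 − 14.5·13.5 = 554.7500; (r_i+r_j)·cross = 33.5·554.7500 = 18584.1250
edge 5: (14.5,39.5)→(4.5,38.5)  cross = 14.5·38.5 − 4.5·39.5 = 380.5000; (r_i+r_j)·cross = 19·380.5000 = 7229.5000
edge 6: (4.5,38.5)→(2.5,35)  cross = 4.5·35 − 2.5·38.5 = 61.2500; (r_i+r_j)·cross = 7·61.2500 = 428.7500
edge 7: (2.5,35)→(2,28)  cross = 2.5·28 − 2·35 = 0.0000; (r_i+r_j)·cross = 4.5·0.0000 = 0.0000
Σcross = 797.7500 → A = |Σcross|/2 = 398.8750 mm²
Σ(r_i+r_j)·cross = 25016.7500 → first moment M = |Σ|/6 = 4169.4583
R_c = M/A = 4169.4583/398.8750 = 10.4530 mm
θ = 263° = 4.590216 rad
V = θ·R_c·A = 4.590216·10.4530·398.8750 = 19138.714 mm³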